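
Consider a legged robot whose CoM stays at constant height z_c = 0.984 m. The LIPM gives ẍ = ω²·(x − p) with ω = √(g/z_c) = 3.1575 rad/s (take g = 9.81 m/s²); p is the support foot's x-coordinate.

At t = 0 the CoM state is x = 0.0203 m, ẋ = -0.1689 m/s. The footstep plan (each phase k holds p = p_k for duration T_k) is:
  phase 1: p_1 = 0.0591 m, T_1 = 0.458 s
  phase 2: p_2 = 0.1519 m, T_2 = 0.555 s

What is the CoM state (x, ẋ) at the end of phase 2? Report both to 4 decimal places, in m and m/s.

x = -1.2539, ẋ = -4.3900

phase 1: p=0.0591, T=0.458, ωT=1.446135, cosh=2.241074, sinh=2.005595; start (x,ẋ)=(0.020300, -0.168900) → end (x,ẋ)=(-0.135136, -0.624225)
phase 2: p=0.1519, T=0.555, ωT=1.752413, cosh=2.970929, sinh=2.797574; start (x,ẋ)=(-0.135136, -0.624225) → end (x,ẋ)=(-1.253933, -4.390017)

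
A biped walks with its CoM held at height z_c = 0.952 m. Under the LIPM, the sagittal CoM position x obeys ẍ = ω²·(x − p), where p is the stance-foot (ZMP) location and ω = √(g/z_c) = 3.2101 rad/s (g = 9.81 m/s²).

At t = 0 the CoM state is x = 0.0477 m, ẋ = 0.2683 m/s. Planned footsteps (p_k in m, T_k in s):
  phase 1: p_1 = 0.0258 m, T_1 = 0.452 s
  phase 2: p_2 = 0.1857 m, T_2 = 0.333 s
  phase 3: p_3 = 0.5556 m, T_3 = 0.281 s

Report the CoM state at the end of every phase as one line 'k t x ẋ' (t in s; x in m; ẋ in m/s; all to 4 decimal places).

1 0.4520 0.2436 0.7456
2 0.7850 0.5784 1.4527
3 1.0660 1.0541 2.1600

phase 1: p=0.0258, T=0.452, ωT=1.450965, cosh=2.250788, sinh=2.016444; start (x,ẋ)=(0.047700, 0.268300) → end (x,ẋ)=(0.243627, 0.745645)
phase 2: p=0.1857, T=0.333, ωT=1.068963, cosh=1.627861, sinh=1.284497; start (x,ẋ)=(0.243627, 0.745645) → end (x,ẋ)=(0.578360, 1.452658)
phase 3: p=0.5556, T=0.281, ωT=0.902038, cosh=1.435182, sinh=1.029440; start (x,ẋ)=(0.578360, 1.452658) → end (x,ẋ)=(1.054115, 2.160043)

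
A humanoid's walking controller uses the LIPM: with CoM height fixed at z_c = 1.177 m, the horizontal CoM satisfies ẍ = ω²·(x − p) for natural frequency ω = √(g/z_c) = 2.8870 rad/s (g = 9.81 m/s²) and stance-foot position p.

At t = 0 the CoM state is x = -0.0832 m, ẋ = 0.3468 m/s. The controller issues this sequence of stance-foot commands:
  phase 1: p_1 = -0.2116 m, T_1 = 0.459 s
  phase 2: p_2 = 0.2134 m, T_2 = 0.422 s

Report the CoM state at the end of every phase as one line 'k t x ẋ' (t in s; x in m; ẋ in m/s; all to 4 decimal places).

phase 1: p=-0.2116, T=0.459, ωT=1.325133, cosh=2.014227, sinh=1.748459; start (x,ẋ)=(-0.083200, 0.346800) → end (x,ẋ)=(0.257060, 1.346672)
phase 2: p=0.2134, T=0.422, ωT=1.218314, cosh=1.838605, sinh=1.542877; start (x,ẋ)=(0.257060, 1.346672) → end (x,ẋ)=(1.013364, 2.670470)

1 0.4590 0.2571 1.3467
2 0.8810 1.0134 2.6705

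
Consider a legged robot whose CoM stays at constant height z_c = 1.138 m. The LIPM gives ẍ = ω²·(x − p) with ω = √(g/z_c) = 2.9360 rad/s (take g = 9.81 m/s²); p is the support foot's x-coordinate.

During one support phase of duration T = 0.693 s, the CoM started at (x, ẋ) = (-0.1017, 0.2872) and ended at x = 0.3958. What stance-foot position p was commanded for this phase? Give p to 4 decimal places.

ωT = 2.9360·0.693 = 2.034648; cosh(ωT) = 3.890143, sinh(ωT) = 3.759416
x(T) = p + (x₀−p)·cosh(ωT) + (ẋ₀/ω)·sinh(ωT) ⇒ p·(1 − cosh) = x(T) − x₀·cosh − (ẋ₀/ω)·sinh
numerator   = 0.3958 − (-0.1017)·3.890143 − (0.2872/2.9360)·3.759416 = 0.423681
denominator = 1 − 3.890143 = -2.890143
p = 0.423681 / -2.890143 = -0.1466

p = -0.1466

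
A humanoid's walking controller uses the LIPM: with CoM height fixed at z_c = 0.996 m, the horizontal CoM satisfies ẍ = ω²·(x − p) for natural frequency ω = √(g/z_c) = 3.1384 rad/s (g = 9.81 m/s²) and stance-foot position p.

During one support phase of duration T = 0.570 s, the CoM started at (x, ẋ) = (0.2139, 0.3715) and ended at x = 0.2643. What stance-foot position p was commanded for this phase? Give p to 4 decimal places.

p = 0.3555

ωT = 3.1384·0.570 = 1.788888; cosh(ωT) = 3.074971, sinh(ωT) = 2.907825
x(T) = p + (x₀−p)·cosh(ωT) + (ẋ₀/ω)·sinh(ωT) ⇒ p·(1 − cosh) = x(T) − x₀·cosh − (ẋ₀/ω)·sinh
numerator   = 0.2643 − (0.2139)·3.074971 − (0.3715/3.1384)·2.907825 = -0.737643
denominator = 1 − 3.074971 = -2.074971
p = -0.737643 / -2.074971 = 0.3555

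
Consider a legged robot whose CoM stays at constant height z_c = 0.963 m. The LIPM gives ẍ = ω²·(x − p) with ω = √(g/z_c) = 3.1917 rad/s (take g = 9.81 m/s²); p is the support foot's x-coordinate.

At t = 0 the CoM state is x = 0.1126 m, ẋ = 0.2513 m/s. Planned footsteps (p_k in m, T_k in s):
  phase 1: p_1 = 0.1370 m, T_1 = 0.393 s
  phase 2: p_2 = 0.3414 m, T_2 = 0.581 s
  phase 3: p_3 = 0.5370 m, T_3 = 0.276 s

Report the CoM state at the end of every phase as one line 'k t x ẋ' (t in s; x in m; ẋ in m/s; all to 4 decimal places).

1 0.3930 0.2175 0.3509
2 0.9740 0.2786 -0.0835
3 1.2500 0.1456 -0.9422

phase 1: p=0.1370, T=0.393, ωT=1.254338, cosh=1.895391, sinh=1.610126; start (x,ẋ)=(0.112600, 0.251300) → end (x,ẋ)=(0.217527, 0.350919)
phase 2: p=0.3414, T=0.581, ωT=1.854378, cosh=3.272136, sinh=3.115586; start (x,ẋ)=(0.217527, 0.350919) → end (x,ẋ)=(0.278620, -0.083545)
phase 3: p=0.5370, T=0.276, ωT=0.880909, cosh=1.413749, sinh=0.999343; start (x,ẋ)=(0.278620, -0.083545) → end (x,ẋ)=(0.145557, -0.942242)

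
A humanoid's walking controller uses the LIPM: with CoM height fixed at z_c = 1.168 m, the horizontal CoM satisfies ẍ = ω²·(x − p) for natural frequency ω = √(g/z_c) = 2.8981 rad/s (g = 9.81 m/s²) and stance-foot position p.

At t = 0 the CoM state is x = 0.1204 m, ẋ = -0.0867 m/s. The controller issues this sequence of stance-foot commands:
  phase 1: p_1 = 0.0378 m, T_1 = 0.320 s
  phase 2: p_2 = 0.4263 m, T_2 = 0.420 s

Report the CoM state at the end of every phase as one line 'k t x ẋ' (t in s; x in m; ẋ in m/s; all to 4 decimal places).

1 0.3200 0.1266 0.1285
2 0.7400 -0.0558 -1.1021

phase 1: p=0.0378, T=0.320, ωT=0.927392, cosh=1.461746, sinh=1.066162; start (x,ẋ)=(0.120400, -0.086700) → end (x,ẋ)=(0.126645, 0.128488)
phase 2: p=0.4263, T=0.420, ωT=1.217202, cosh=1.836891, sinh=1.540833; start (x,ẋ)=(0.126645, 0.128488) → end (x,ẋ)=(-0.055821, -1.102089)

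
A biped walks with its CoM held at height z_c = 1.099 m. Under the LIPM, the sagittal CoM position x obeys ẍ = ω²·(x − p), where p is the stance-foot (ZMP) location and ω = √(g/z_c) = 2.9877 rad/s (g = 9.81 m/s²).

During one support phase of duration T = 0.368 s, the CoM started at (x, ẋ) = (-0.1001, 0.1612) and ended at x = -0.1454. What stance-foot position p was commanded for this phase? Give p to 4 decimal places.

ωT = 2.9877·0.368 = 1.099474; cosh(ωT) = 1.667816, sinh(ωT) = 1.334769
x(T) = p + (x₀−p)·cosh(ωT) + (ẋ₀/ω)·sinh(ωT) ⇒ p·(1 − cosh) = x(T) − x₀·cosh − (ẋ₀/ω)·sinh
numerator   = -0.1454 − (-0.1001)·1.667816 − (0.1612/2.9877)·1.334769 = -0.050469
denominator = 1 − 1.667816 = -0.667816
p = -0.050469 / -0.667816 = 0.0756

p = 0.0756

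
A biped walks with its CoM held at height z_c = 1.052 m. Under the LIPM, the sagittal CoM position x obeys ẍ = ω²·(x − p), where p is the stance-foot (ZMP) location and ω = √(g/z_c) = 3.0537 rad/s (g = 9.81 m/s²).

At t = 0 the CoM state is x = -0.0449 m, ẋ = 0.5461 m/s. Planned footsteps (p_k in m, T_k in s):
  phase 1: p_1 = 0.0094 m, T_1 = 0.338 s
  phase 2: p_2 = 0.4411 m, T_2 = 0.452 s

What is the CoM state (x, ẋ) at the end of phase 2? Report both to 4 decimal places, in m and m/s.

phase 1: p=0.0094, T=0.338, ωT=1.032151, cosh=1.581668, sinh=1.225428; start (x,ẋ)=(-0.044900, 0.546100) → end (x,ẋ)=(0.142661, 0.660553)
phase 2: p=0.4411, T=0.452, ωT=1.380272, cosh=2.113747, sinh=1.862237; start (x,ẋ)=(0.142661, 0.660553) → end (x,ẋ)=(0.213102, -0.300891)

x = 0.2131, ẋ = -0.3009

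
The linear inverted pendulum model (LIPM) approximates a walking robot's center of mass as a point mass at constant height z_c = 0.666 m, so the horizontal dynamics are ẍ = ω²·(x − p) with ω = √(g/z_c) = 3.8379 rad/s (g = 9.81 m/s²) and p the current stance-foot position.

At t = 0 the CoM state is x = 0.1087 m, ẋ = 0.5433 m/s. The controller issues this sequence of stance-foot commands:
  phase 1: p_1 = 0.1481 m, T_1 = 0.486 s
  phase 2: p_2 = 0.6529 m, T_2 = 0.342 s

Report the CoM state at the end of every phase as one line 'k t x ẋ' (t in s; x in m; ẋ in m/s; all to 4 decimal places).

1 0.4860 0.4639 1.3197
2 0.8280 0.8690 1.3796

phase 1: p=0.1481, T=0.486, ωT=1.865219, cosh=3.306107, sinh=3.151245; start (x,ẋ)=(0.108700, 0.543300) → end (x,ẋ)=(0.463935, 1.319698)
phase 2: p=0.6529, T=0.342, ωT=1.312562, cosh=1.992405, sinh=1.723275; start (x,ẋ)=(0.463935, 1.319698) → end (x,ẋ)=(0.868970, 1.379606)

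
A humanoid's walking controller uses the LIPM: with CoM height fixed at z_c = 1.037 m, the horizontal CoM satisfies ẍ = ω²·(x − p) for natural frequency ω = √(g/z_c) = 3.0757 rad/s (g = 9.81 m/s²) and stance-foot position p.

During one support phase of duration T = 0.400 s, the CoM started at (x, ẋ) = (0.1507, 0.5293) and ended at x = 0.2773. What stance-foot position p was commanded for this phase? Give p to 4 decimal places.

p = 0.3172

ωT = 3.0757·0.400 = 1.230280; cosh(ωT) = 1.857199, sinh(ωT) = 1.564988
x(T) = p + (x₀−p)·cosh(ωT) + (ẋ₀/ω)·sinh(ωT) ⇒ p·(1 − cosh) = x(T) − x₀·cosh − (ẋ₀/ω)·sinh
numerator   = 0.2773 − (0.1507)·1.857199 − (0.5293/3.0757)·1.564988 = -0.271900
denominator = 1 − 1.857199 = -0.857199
p = -0.271900 / -0.857199 = 0.3172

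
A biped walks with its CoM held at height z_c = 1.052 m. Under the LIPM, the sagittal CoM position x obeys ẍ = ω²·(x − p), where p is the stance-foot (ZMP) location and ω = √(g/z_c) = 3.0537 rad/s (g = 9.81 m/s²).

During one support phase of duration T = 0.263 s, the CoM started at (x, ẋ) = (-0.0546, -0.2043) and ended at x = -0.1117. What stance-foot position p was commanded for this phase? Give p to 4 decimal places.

ωT = 3.0537·0.263 = 0.803123; cosh(ωT) = 1.340215, sinh(ωT) = 0.892287
x(T) = p + (x₀−p)·cosh(ωT) + (ẋ₀/ω)·sinh(ωT) ⇒ p·(1 − cosh) = x(T) − x₀·cosh − (ẋ₀/ω)·sinh
numerator   = -0.1117 − (-0.0546)·1.340215 − (-0.2043/3.0537)·0.892287 = 0.021172
denominator = 1 − 1.340215 = -0.340215
p = 0.021172 / -0.340215 = -0.0622

p = -0.0622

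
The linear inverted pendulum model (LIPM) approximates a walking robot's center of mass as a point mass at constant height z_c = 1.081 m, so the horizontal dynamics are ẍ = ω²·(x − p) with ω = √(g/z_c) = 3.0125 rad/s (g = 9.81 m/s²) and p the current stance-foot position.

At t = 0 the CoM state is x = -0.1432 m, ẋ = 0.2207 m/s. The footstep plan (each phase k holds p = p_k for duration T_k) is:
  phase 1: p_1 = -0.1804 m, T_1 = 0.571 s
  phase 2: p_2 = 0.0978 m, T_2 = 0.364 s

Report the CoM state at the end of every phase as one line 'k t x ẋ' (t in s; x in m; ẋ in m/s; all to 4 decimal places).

1 0.5710 0.1249 0.9390
2 0.9350 0.5574 1.6708

phase 1: p=-0.1804, T=0.571, ωT=1.720137, cosh=2.882169, sinh=2.703127; start (x,ẋ)=(-0.143200, 0.220700) → end (x,ẋ)=(0.124852, 0.939021)
phase 2: p=0.0978, T=0.364, ωT=1.096550, cosh=1.663920, sinh=1.329899; start (x,ẋ)=(0.124852, 0.939021) → end (x,ẋ)=(0.557352, 1.670833)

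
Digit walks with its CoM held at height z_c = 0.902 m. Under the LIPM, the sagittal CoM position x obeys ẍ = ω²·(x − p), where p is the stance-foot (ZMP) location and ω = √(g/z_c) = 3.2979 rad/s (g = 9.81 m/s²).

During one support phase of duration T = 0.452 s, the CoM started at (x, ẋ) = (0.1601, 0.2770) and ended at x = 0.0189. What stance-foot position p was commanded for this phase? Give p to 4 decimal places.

p = 0.3989

ωT = 3.2979·0.452 = 1.490651; cosh(ωT) = 2.332605, sinh(ωT) = 2.107379
x(T) = p + (x₀−p)·cosh(ωT) + (ẋ₀/ω)·sinh(ωT) ⇒ p·(1 − cosh) = x(T) − x₀·cosh − (ẋ₀/ω)·sinh
numerator   = 0.0189 − (0.1601)·2.332605 − (0.2770/3.2979)·2.107379 = -0.531555
denominator = 1 − 2.332605 = -1.332605
p = -0.531555 / -1.332605 = 0.3989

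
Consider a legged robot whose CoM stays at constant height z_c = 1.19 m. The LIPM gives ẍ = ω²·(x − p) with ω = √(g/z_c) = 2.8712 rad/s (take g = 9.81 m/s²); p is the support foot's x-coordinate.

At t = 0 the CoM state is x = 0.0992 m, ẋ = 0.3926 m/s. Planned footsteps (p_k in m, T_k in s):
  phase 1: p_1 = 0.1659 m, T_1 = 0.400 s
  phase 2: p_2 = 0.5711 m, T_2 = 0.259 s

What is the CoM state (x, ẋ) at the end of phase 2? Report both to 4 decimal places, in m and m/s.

x = 0.2656, ẋ = -0.2361

phase 1: p=0.1659, T=0.400, ωT=1.148480, cosh=1.735257, sinh=1.418139; start (x,ẋ)=(0.099200, 0.392600) → end (x,ẋ)=(0.244071, 0.409676)
phase 2: p=0.5711, T=0.259, ωT=0.743641, cosh=1.289480, sinh=0.814100; start (x,ẋ)=(0.244071, 0.409676) → end (x,ẋ)=(0.265562, -0.236144)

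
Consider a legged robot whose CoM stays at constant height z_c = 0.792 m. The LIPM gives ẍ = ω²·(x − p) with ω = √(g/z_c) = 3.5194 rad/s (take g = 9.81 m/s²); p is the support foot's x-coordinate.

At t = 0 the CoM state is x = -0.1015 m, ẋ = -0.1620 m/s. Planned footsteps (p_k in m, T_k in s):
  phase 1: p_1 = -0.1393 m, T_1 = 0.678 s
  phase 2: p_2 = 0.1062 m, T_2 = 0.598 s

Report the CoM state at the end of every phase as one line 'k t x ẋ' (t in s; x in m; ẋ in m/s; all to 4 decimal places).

1 0.6780 -0.1802 -0.1710
2 1.2760 -1.2823 -4.7849

phase 1: p=-0.1393, T=0.678, ωT=2.386153, cosh=5.481788, sinh=5.389805; start (x,ẋ)=(-0.101500, -0.162000) → end (x,ẋ)=(-0.180184, -0.171026)
phase 2: p=0.1062, T=0.598, ωT=2.104601, cosh=4.162862, sinh=4.040968; start (x,ẋ)=(-0.180184, -0.171026) → end (x,ẋ)=(-1.282350, -4.784852)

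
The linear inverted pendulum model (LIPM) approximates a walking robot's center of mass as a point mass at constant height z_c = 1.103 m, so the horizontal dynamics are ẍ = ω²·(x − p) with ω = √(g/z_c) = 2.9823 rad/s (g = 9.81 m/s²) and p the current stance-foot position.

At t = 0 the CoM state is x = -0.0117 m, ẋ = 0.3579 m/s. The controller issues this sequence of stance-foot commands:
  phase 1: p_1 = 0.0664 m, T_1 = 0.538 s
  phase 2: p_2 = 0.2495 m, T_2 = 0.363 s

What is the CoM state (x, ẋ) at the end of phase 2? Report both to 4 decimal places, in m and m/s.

phase 1: p=0.0664, T=0.538, ωT=1.604477, cosh=2.588127, sinh=2.387132; start (x,ẋ)=(-0.011700, 0.357900) → end (x,ẋ)=(0.150742, 0.370285)
phase 2: p=0.2495, T=0.363, ωT=1.082575, cosh=1.645497, sinh=1.306775; start (x,ẋ)=(0.150742, 0.370285) → end (x,ẋ)=(0.249245, 0.224426)

x = 0.2492, ẋ = 0.2244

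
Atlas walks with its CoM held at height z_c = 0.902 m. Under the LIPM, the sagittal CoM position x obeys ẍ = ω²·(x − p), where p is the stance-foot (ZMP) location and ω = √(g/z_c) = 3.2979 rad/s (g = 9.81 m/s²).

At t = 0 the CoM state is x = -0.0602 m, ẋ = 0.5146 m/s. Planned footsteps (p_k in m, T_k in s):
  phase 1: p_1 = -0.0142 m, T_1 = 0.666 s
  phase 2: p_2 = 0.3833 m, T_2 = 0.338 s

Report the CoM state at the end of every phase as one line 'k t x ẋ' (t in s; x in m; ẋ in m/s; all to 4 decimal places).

phase 1: p=-0.0142, T=0.666, ωT=2.196401, cosh=4.551899, sinh=4.440696; start (x,ẋ)=(-0.060200, 0.514600) → end (x,ẋ)=(0.469333, 1.668738)
phase 2: p=0.3833, T=0.338, ωT=1.114690, cosh=1.688320, sinh=1.360303; start (x,ẋ)=(0.469333, 1.668738) → end (x,ẋ)=(1.216865, 3.203321)

1 0.6660 0.4693 1.6687
2 1.0040 1.2169 3.2033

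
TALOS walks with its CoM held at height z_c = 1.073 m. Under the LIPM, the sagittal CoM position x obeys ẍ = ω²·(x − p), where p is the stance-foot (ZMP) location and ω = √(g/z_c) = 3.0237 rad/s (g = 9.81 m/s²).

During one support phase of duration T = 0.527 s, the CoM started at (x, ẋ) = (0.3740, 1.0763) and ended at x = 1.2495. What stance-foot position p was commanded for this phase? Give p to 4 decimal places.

ωT = 3.0237·0.527 = 1.593490; cosh(ωT) = 2.562054, sinh(ωT) = 2.358839
x(T) = p + (x₀−p)·cosh(ωT) + (ẋ₀/ω)·sinh(ωT) ⇒ p·(1 − cosh) = x(T) − x₀·cosh − (ẋ₀/ω)·sinh
numerator   = 1.2495 − (0.3740)·2.562054 − (1.0763/3.0237)·2.358839 = -0.548348
denominator = 1 − 2.562054 = -1.562054
p = -0.548348 / -1.562054 = 0.3510

p = 0.3510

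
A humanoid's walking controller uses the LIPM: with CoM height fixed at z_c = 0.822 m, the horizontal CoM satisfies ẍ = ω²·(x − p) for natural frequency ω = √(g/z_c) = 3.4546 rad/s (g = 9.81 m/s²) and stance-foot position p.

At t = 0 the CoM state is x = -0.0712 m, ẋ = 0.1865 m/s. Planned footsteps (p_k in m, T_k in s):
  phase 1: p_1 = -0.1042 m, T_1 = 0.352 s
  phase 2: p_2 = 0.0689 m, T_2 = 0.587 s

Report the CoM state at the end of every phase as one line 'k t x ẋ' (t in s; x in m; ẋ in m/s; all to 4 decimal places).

1 0.3520 0.0394 0.5177
2 0.9390 0.5144 1.6204

phase 1: p=-0.1042, T=0.352, ωT=1.216019, cosh=1.835069, sinh=1.538662; start (x,ẋ)=(-0.071200, 0.186500) → end (x,ẋ)=(0.039423, 0.517651)
phase 2: p=0.0689, T=0.587, ωT=2.027850, cosh=3.864677, sinh=3.733059; start (x,ẋ)=(0.039423, 0.517651) → end (x,ẋ)=(0.514359, 1.620416)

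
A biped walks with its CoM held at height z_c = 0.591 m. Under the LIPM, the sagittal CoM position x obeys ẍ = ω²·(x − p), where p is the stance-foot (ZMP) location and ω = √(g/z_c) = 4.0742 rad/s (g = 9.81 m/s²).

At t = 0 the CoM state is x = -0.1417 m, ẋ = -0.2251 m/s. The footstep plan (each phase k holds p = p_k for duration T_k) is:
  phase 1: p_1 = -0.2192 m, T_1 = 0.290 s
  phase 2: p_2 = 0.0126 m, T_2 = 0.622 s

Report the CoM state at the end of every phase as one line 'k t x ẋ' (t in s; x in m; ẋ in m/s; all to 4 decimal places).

phase 1: p=-0.2192, T=0.290, ωT=1.181518, cosh=1.783065, sinh=1.476253; start (x,ẋ)=(-0.141700, -0.225100) → end (x,ẋ)=(-0.162576, 0.064760)
phase 2: p=0.0126, T=0.622, ωT=2.534152, cosh=6.342535, sinh=6.263206; start (x,ẋ)=(-0.162576, 0.064760) → end (x,ẋ)=(-0.998903, -4.059313)

1 0.2900 -0.1626 0.0648
2 0.9120 -0.9989 -4.0593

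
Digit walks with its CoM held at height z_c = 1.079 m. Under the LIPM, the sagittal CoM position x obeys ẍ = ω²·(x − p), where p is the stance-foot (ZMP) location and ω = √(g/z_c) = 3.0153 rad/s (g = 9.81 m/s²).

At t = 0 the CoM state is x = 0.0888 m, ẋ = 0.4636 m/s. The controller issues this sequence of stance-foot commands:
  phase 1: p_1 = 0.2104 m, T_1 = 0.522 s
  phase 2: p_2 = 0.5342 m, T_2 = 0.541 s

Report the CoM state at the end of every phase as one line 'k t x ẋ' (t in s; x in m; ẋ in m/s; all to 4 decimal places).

phase 1: p=0.2104, T=0.522, ωT=1.573987, cosh=2.516533, sinh=2.309316; start (x,ẋ)=(0.088800, 0.463600) → end (x,ẋ)=(0.259445, 0.319930)
phase 2: p=0.5342, T=0.541, ωT=1.631277, cosh=2.653039, sinh=2.457359; start (x,ẋ)=(0.259445, 0.319930) → end (x,ẋ)=(0.065996, -1.187059)

1 0.5220 0.2594 0.3199
2 1.0630 0.0660 -1.1871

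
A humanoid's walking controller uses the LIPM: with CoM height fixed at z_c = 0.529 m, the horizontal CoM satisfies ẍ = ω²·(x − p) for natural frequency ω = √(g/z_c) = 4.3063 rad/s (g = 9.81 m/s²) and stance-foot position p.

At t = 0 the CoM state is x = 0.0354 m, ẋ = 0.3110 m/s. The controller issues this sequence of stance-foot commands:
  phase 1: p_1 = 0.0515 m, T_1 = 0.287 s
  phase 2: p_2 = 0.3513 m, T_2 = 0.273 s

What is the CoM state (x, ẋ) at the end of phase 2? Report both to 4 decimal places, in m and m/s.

x = 0.1283, ẋ = -0.5279

phase 1: p=0.0515, T=0.287, ωT=1.235908, cosh=1.866037, sinh=1.575466; start (x,ẋ)=(0.035400, 0.311000) → end (x,ẋ)=(0.135237, 0.471108)
phase 2: p=0.3513, T=0.273, ωT=1.175620, cosh=1.774389, sinh=1.465762; start (x,ẋ)=(0.135237, 0.471108) → end (x,ẋ)=(0.128273, -0.527865)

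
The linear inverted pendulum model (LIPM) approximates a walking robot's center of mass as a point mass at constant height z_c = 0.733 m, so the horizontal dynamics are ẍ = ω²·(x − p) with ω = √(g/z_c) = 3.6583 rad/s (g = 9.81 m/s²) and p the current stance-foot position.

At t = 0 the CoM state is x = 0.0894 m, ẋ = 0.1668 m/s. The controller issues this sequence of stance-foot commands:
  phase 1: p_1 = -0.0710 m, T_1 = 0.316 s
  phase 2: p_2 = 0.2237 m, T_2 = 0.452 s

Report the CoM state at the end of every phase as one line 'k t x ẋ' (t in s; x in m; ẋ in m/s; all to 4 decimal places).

phase 1: p=-0.0710, T=0.316, ωT=1.156023, cosh=1.746003, sinh=1.431268; start (x,ẋ)=(0.089400, 0.166800) → end (x,ẋ)=(0.274318, 1.131089)
phase 2: p=0.2237, T=0.452, ωT=1.653552, cosh=2.708437, sinh=2.517068; start (x,ẋ)=(0.274318, 1.131089) → end (x,ẋ)=(1.139033, 3.529580)

1 0.3160 0.2743 1.1311
2 0.7680 1.1390 3.5296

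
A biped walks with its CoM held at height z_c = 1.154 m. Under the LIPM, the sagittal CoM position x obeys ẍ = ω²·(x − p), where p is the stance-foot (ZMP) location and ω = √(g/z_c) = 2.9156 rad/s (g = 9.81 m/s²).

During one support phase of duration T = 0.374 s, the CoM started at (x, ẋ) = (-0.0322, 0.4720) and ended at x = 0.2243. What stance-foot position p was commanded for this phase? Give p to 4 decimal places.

p = -0.0975

ωT = 2.9156·0.374 = 1.090434; cosh(ωT) = 1.655818, sinh(ωT) = 1.319748
x(T) = p + (x₀−p)·cosh(ωT) + (ẋ₀/ω)·sinh(ωT) ⇒ p·(1 − cosh) = x(T) − x₀·cosh − (ẋ₀/ω)·sinh
numerator   = 0.2243 − (-0.0322)·1.655818 − (0.4720/2.9156)·1.319748 = 0.063966
denominator = 1 − 1.655818 = -0.655818
p = 0.063966 / -0.655818 = -0.0975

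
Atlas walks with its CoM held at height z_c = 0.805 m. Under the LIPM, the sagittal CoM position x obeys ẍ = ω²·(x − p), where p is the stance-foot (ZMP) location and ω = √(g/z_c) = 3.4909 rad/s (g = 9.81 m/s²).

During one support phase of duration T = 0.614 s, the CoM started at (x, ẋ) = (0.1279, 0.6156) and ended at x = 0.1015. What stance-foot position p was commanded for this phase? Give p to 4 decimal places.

ωT = 3.4909·0.614 = 2.143413; cosh(ωT) = 4.322873, sinh(ωT) = 4.205619
x(T) = p + (x₀−p)·cosh(ωT) + (ẋ₀/ω)·sinh(ωT) ⇒ p·(1 − cosh) = x(T) − x₀·cosh − (ẋ₀/ω)·sinh
numerator   = 0.1015 − (0.1279)·4.322873 − (0.6156/3.4909)·4.205619 = -1.193032
denominator = 1 − 4.322873 = -3.322873
p = -1.193032 / -3.322873 = 0.3590

p = 0.3590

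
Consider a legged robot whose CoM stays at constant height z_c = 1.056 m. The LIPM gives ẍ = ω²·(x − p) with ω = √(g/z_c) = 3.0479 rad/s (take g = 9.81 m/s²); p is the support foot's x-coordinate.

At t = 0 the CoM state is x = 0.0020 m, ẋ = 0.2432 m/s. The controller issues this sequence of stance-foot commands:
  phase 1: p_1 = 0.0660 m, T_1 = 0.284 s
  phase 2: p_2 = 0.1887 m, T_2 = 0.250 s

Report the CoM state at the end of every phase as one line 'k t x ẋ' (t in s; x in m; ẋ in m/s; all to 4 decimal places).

phase 1: p=0.0660, T=0.284, ωT=0.865604, cosh=1.398619, sinh=0.977821; start (x,ẋ)=(0.002000, 0.243200) → end (x,ẋ)=(0.054511, 0.149405)
phase 2: p=0.1887, T=0.250, ωT=0.761975, cosh=1.304624, sinh=0.837880; start (x,ẋ)=(0.054511, 0.149405) → end (x,ẋ)=(0.054706, -0.147771)

1 0.2840 0.0545 0.1494
2 0.5340 0.0547 -0.1478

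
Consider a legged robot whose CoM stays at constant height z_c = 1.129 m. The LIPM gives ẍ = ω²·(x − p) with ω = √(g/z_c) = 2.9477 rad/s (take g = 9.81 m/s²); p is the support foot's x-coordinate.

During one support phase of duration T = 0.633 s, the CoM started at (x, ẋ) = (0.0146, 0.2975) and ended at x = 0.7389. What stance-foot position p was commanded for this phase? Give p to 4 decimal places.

p = -0.1613

ωT = 2.9477·0.633 = 1.865894; cosh(ωT) = 3.308234, sinh(ωT) = 3.153476
x(T) = p + (x₀−p)·cosh(ωT) + (ẋ₀/ω)·sinh(ωT) ⇒ p·(1 − cosh) = x(T) − x₀·cosh − (ẋ₀/ω)·sinh
numerator   = 0.7389 − (0.0146)·3.308234 − (0.2975/2.9477)·3.153476 = 0.372332
denominator = 1 − 3.308234 = -2.308234
p = 0.372332 / -2.308234 = -0.1613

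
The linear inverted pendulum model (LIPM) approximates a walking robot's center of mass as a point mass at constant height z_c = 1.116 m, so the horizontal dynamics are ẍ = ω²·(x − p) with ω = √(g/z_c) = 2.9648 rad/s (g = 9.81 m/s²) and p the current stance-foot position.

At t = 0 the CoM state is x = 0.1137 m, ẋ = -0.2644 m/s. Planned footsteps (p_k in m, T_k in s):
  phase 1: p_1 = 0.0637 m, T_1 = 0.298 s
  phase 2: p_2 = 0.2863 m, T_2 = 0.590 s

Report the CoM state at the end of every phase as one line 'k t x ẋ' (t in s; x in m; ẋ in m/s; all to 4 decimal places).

phase 1: p=0.0637, T=0.298, ωT=0.883510, cosh=1.416354, sinh=1.003024; start (x,ẋ)=(0.113700, -0.264400) → end (x,ẋ)=(0.045068, -0.225796)
phase 2: p=0.2863, T=0.590, ωT=1.749232, cosh=2.962046, sinh=2.788139; start (x,ẋ)=(0.045068, -0.225796) → end (x,ẋ)=(-0.640581, -2.662904)

1 0.2980 0.0451 -0.2258
2 0.8880 -0.6406 -2.6629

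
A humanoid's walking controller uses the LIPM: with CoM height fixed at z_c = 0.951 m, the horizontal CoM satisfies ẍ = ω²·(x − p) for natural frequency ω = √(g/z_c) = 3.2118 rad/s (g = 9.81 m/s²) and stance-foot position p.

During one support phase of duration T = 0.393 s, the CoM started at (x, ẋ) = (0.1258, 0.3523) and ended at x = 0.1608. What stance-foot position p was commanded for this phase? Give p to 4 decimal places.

p = 0.2835

ωT = 3.2118·0.393 = 1.262237; cosh(ωT) = 1.908169, sinh(ωT) = 1.625149
x(T) = p + (x₀−p)·cosh(ωT) + (ẋ₀/ω)·sinh(ωT) ⇒ p·(1 − cosh) = x(T) − x₀·cosh − (ẋ₀/ω)·sinh
numerator   = 0.1608 − (0.1258)·1.908169 − (0.3523/3.2118)·1.625149 = -0.257509
denominator = 1 − 1.908169 = -0.908169
p = -0.257509 / -0.908169 = 0.2835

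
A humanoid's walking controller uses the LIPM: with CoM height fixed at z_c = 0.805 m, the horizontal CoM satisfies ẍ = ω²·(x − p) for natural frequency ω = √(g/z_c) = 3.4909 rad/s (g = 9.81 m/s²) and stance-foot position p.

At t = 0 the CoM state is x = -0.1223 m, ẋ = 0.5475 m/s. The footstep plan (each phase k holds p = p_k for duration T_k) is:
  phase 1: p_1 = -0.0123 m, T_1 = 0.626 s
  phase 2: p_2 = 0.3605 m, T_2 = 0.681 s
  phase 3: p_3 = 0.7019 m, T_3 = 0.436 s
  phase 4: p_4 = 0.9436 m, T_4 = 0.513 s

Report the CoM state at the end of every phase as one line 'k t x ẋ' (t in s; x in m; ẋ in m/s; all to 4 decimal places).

phase 1: p=-0.0123, T=0.626, ωT=2.185303, cosh=4.502895, sinh=4.390451; start (x,ẋ)=(-0.122300, 0.547500) → end (x,ẋ)=(0.180964, 0.779406)
phase 2: p=0.3605, T=0.681, ωT=2.377303, cosh=5.434300, sinh=5.341500; start (x,ẋ)=(0.180964, 0.779406) → end (x,ẋ)=(0.577433, 0.887781)
phase 3: p=0.7019, T=0.436, ωT=1.522032, cosh=2.399898, sinh=2.181630; start (x,ẋ)=(0.577433, 0.887781) → end (x,ẋ)=(0.958008, 1.182659)
phase 4: p=0.9436, T=0.513, ωT=1.790832, cosh=3.080629, sinh=2.913807; start (x,ẋ)=(0.958008, 1.182659) → end (x,ẋ)=(1.975135, 3.789889)

1 0.6260 0.1810 0.7794
2 1.3070 0.5774 0.8878
3 1.7430 0.9580 1.1827
4 2.2560 1.9751 3.7899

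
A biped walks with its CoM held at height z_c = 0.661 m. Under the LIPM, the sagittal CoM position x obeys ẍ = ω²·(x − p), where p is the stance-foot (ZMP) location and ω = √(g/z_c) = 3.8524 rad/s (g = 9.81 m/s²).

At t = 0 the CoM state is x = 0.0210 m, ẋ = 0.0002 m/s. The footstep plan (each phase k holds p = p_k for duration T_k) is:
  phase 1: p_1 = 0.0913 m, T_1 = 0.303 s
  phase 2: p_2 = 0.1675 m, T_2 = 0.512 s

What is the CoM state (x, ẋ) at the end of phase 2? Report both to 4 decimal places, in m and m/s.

phase 1: p=0.0913, T=0.303, ωT=1.167277, cosh=1.762222, sinh=1.451009; start (x,ẋ)=(0.021000, 0.000200) → end (x,ẋ)=(-0.032509, -0.392615)
phase 2: p=0.1675, T=0.512, ωT=1.972429, cosh=3.663616, sinh=3.524498; start (x,ẋ)=(-0.032509, -0.392615) → end (x,ẋ)=(-0.924453, -4.154068)

x = -0.9245, ẋ = -4.1541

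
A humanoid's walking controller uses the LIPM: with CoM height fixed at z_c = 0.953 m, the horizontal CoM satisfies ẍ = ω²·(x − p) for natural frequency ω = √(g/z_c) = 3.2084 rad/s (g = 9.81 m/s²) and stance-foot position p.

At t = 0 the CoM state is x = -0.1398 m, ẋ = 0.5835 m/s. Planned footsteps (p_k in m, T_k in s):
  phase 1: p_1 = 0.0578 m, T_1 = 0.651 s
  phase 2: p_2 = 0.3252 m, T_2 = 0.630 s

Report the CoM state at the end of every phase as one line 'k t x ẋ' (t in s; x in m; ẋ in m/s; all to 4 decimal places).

phase 1: p=0.0578, T=0.651, ωT=2.088668, cosh=4.099004, sinh=3.975152; start (x,ẋ)=(-0.139800, 0.583500) → end (x,ẋ)=(-0.029217, -0.128397)
phase 2: p=0.3252, T=0.630, ωT=2.021292, cosh=3.840277, sinh=3.707793; start (x,ẋ)=(-0.029217, -0.128397) → end (x,ẋ)=(-1.184242, -4.709254)

1 0.6510 -0.0292 -0.1284
2 1.2810 -1.1842 -4.7093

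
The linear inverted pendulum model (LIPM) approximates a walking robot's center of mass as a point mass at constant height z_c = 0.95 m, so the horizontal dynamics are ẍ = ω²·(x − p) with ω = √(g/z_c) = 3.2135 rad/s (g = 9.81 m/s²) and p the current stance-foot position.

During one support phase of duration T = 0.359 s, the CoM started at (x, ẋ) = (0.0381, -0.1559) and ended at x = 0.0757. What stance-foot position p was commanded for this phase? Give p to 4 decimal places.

ωT = 3.2135·0.359 = 1.153646; cosh(ωT) = 1.742607, sinh(ωT) = 1.427123
x(T) = p + (x₀−p)·cosh(ωT) + (ẋ₀/ω)·sinh(ωT) ⇒ p·(1 − cosh) = x(T) − x₀·cosh − (ẋ₀/ω)·sinh
numerator   = 0.0757 − (0.0381)·1.742607 − (-0.1559/3.2135)·1.427123 = 0.078542
denominator = 1 − 1.742607 = -0.742607
p = 0.078542 / -0.742607 = -0.1058

p = -0.1058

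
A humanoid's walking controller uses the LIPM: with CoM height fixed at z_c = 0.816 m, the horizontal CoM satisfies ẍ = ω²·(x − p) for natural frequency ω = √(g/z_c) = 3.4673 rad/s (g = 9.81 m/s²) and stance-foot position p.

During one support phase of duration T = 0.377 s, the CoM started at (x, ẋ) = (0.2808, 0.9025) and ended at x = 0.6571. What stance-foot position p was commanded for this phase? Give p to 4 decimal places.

p = 0.3515

ωT = 3.4673·0.377 = 1.307172; cosh(ωT) = 1.983146, sinh(ωT) = 1.712562
x(T) = p + (x₀−p)·cosh(ωT) + (ẋ₀/ω)·sinh(ωT) ⇒ p·(1 − cosh) = x(T) − x₀·cosh − (ẋ₀/ω)·sinh
numerator   = 0.6571 − (0.2808)·1.983146 − (0.9025/3.4673)·1.712562 = -0.345528
denominator = 1 − 1.983146 = -0.983146
p = -0.345528 / -0.983146 = 0.3515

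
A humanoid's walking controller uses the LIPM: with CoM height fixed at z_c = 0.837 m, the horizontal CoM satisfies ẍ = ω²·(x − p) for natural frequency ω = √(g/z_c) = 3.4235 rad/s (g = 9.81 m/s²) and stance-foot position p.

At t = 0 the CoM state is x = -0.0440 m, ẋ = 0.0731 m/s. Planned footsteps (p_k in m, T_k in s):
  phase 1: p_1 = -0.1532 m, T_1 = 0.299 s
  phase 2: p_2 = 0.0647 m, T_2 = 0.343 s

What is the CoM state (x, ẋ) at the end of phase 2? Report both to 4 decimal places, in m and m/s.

x = 0.2712, ẋ = 0.9043

phase 1: p=-0.1532, T=0.299, ωT=1.023626, cosh=1.571280, sinh=1.211990; start (x,ẋ)=(-0.044000, 0.073100) → end (x,ẋ)=(0.044263, 0.567958)
phase 2: p=0.0647, T=0.343, ωT=1.174261, cosh=1.772398, sinh=1.463351; start (x,ẋ)=(0.044263, 0.567958) → end (x,ẋ)=(0.271247, 0.904262)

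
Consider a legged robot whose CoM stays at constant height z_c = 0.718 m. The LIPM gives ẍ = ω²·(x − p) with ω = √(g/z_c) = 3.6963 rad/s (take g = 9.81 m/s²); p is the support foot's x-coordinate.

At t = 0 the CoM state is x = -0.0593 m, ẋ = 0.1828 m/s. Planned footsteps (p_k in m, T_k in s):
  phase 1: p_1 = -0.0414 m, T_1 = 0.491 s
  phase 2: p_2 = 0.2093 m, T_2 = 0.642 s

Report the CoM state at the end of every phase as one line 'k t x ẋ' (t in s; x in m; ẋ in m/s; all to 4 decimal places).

phase 1: p=-0.0414, T=0.491, ωT=1.814883, cosh=3.151608, sinh=2.988751; start (x,ẋ)=(-0.059300, 0.182800) → end (x,ẋ)=(0.049994, 0.378367)
phase 2: p=0.2093, T=0.642, ωT=2.373025, cosh=5.411498, sinh=5.318299; start (x,ẋ)=(0.049994, 0.378367) → end (x,ẋ)=(-0.108381, -1.084101)

1 0.4910 0.0500 0.3784
2 1.1330 -0.1084 -1.0841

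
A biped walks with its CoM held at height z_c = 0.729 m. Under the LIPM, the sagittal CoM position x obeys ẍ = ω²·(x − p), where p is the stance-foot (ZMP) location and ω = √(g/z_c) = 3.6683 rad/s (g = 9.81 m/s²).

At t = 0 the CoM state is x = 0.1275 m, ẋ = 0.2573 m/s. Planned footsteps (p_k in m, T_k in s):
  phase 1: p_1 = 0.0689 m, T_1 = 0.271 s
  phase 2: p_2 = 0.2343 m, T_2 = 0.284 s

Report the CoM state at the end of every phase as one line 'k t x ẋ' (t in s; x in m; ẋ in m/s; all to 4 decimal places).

1 0.2710 0.2407 0.6459
2 0.5550 0.4630 1.0585

phase 1: p=0.0689, T=0.271, ωT=0.994109, cosh=1.536185, sinh=1.166132; start (x,ẋ)=(0.127500, 0.257300) → end (x,ẋ)=(0.240715, 0.645935)
phase 2: p=0.2343, T=0.284, ωT=1.041797, cosh=1.593563, sinh=1.240743; start (x,ẋ)=(0.240715, 0.645935) → end (x,ẋ)=(0.462999, 1.058533)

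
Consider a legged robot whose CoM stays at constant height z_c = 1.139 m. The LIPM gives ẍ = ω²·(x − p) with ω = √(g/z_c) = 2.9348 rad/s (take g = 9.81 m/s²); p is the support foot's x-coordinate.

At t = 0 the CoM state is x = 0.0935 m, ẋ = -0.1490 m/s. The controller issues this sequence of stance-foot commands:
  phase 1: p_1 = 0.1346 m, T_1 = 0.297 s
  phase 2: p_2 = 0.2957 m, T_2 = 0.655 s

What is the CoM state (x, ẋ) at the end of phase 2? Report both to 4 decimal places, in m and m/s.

x = -1.0173, ẋ = -3.7859

phase 1: p=0.1346, T=0.297, ωT=0.871636, cosh=1.404542, sinh=0.986276; start (x,ẋ)=(0.093500, -0.149000) → end (x,ẋ)=(0.026800, -0.328242)
phase 2: p=0.2957, T=0.655, ωT=1.922294, cosh=3.491447, sinh=3.345176; start (x,ẋ)=(0.026800, -0.328242) → end (x,ẋ)=(-1.017290, -3.785943)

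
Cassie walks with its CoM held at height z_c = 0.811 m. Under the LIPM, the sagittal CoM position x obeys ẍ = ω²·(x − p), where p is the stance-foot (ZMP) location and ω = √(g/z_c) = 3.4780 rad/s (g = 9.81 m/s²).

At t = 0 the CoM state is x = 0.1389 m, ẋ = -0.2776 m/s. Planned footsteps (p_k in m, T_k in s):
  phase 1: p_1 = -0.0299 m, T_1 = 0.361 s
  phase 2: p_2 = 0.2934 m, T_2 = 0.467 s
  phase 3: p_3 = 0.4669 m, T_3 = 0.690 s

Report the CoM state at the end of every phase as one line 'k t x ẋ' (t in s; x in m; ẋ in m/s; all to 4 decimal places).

phase 1: p=-0.0299, T=0.361, ωT=1.255558, cosh=1.897357, sinh=1.612440; start (x,ẋ)=(0.138900, -0.277600) → end (x,ẋ)=(0.161675, 0.419935)
phase 2: p=0.2934, T=0.467, ωT=1.624226, cosh=2.635777, sinh=2.438713; start (x,ẋ)=(0.161675, 0.419935) → end (x,ẋ)=(0.240654, -0.010412)
phase 3: p=0.4669, T=0.690, ωT=2.399820, cosh=5.555963, sinh=5.465229; start (x,ẋ)=(0.240654, -0.010412) → end (x,ẋ)=(-0.806474, -4.358343)

1 0.3610 0.1617 0.4199
2 0.8280 0.2407 -0.0104
3 1.5180 -0.8065 -4.3583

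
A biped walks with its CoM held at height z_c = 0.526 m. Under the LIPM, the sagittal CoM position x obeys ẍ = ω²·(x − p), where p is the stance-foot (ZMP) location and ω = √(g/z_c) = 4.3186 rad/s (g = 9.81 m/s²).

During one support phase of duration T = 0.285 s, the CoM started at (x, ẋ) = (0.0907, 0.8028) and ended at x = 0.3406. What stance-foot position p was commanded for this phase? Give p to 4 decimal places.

p = 0.1387

ωT = 4.3186·0.285 = 1.230801; cosh(ωT) = 1.858015, sinh(ωT) = 1.565956
x(T) = p + (x₀−p)·cosh(ωT) + (ẋ₀/ω)·sinh(ωT) ⇒ p·(1 − cosh) = x(T) − x₀·cosh − (ẋ₀/ω)·sinh
numerator   = 0.3406 − (0.0907)·1.858015 − (0.8028/4.3186)·1.565956 = -0.119023
denominator = 1 − 1.858015 = -0.858015
p = -0.119023 / -0.858015 = 0.1387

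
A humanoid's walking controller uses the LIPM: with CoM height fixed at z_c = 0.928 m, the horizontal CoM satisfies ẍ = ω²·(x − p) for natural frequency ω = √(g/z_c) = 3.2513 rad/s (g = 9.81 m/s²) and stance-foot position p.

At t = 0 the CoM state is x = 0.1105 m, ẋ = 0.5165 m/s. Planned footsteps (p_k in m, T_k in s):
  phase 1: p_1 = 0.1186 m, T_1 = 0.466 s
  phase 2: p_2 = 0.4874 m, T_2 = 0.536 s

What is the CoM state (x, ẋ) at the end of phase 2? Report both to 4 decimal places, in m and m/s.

x = 1.3578, ẋ = 3.0606

phase 1: p=0.1186, T=0.466, ωT=1.515106, cosh=2.384844, sinh=2.165059; start (x,ẋ)=(0.110500, 0.516500) → end (x,ẋ)=(0.443223, 1.174754)
phase 2: p=0.4874, T=0.536, ωT=1.742697, cosh=2.943888, sinh=2.768841; start (x,ẋ)=(0.443223, 1.174754) → end (x,ẋ)=(1.357780, 3.060648)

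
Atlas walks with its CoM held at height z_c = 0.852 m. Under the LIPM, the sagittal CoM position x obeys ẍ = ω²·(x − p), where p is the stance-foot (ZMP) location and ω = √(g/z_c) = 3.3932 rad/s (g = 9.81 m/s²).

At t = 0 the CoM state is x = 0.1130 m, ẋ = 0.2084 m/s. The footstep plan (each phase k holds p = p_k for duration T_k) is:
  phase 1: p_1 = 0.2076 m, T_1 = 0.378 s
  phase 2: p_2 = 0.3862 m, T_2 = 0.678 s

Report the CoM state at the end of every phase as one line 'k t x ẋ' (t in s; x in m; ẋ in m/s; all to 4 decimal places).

1 0.3780 0.1261 -0.1296
2 1.0560 -1.1133 -5.0125

phase 1: p=0.2076, T=0.378, ωT=1.282630, cosh=1.941709, sinh=1.664401; start (x,ẋ)=(0.113000, 0.208400) → end (x,ẋ)=(0.126137, -0.129615)
phase 2: p=0.3862, T=0.678, ωT=2.300590, cosh=5.040132, sinh=4.939933; start (x,ẋ)=(0.126137, -0.129615) → end (x,ẋ)=(-1.113251, -5.012504)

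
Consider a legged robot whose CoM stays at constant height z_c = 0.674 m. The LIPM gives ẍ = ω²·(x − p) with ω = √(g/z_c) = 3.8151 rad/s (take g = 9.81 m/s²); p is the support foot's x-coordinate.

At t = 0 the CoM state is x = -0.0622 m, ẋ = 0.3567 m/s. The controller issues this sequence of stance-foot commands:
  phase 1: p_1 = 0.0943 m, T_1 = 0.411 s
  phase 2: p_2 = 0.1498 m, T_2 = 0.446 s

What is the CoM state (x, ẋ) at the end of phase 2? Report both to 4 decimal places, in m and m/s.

x = -0.8406, ẋ = -3.7037

phase 1: p=0.0943, T=0.411, ωT=1.568006, cosh=2.502767, sinh=2.294307; start (x,ẋ)=(-0.062200, 0.356700) → end (x,ẋ)=(-0.082873, -0.477109)
phase 2: p=0.1498, T=0.446, ωT=1.701535, cosh=2.832379, sinh=2.649975; start (x,ẋ)=(-0.082873, -0.477109) → end (x,ẋ)=(-0.840617, -3.703654)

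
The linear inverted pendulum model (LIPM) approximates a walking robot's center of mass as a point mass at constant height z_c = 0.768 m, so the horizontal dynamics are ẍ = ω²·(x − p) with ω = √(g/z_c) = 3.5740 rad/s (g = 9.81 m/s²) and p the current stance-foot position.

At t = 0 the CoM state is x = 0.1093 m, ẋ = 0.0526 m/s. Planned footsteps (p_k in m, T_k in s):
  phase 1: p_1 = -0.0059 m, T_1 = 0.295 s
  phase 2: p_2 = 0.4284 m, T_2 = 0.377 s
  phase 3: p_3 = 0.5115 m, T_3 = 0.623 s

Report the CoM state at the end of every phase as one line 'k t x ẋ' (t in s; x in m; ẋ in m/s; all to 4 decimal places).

phase 1: p=-0.0059, T=0.295, ωT=1.054330, cosh=1.609239, sinh=1.260813; start (x,ẋ)=(0.109300, 0.052600) → end (x,ẋ)=(0.198040, 0.603754)
phase 2: p=0.4284, T=0.377, ωT=1.347398, cosh=2.053659, sinh=1.793743; start (x,ẋ)=(0.198040, 0.603754) → end (x,ẋ)=(0.258336, -0.236895)
phase 3: p=0.5115, T=0.623, ωT=2.226602, cosh=4.688107, sinh=4.580212; start (x,ẋ)=(0.258336, -0.236895) → end (x,ẋ)=(-0.978951, -5.254808)

1 0.2950 0.1980 0.6038
2 0.6720 0.2583 -0.2369
3 1.2950 -0.9790 -5.2548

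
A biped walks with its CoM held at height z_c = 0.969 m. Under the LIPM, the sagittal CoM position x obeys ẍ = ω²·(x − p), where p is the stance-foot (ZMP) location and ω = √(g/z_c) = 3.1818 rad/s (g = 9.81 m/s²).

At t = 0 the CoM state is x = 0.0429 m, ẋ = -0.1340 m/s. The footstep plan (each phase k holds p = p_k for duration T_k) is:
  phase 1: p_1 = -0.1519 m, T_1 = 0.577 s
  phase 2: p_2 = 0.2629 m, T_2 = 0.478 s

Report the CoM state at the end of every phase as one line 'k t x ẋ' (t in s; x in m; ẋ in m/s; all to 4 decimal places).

1 0.5770 0.3457 1.4631
2 1.0550 1.4634 4.0819

phase 1: p=-0.1519, T=0.577, ωT=1.835899, cosh=3.215118, sinh=3.055648; start (x,ẋ)=(0.042900, -0.134000) → end (x,ẋ)=(0.345718, 1.463110)
phase 2: p=0.2629, T=0.478, ωT=1.520900, cosh=2.397429, sinh=2.178914; start (x,ẋ)=(0.345718, 1.463110) → end (x,ẋ)=(1.463396, 4.081868)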